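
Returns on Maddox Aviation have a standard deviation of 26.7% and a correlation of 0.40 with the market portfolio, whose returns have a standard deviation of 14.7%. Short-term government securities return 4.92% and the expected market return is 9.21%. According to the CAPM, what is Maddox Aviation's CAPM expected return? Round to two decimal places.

8.04%

β = ρ × σ_i / σ_m = 0.40 × 26.7% / 14.7% = 0.7265
MRP = 9.21% − 4.92% = 4.29%
E(R) = 4.92% + 0.7265 × 4.29% = 8.04%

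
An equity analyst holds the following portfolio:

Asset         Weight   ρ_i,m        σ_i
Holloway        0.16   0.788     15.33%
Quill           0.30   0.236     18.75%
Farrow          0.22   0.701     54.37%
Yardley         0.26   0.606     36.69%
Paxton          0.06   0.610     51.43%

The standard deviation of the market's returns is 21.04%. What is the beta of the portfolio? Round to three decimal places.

β_Holloway = 0.788 × 15.33% / 21.04% = 0.5741
β_Quill = 0.236 × 18.75% / 21.04% = 0.2103
β_Farrow = 0.701 × 54.37% / 21.04% = 1.8115
β_Yardley = 0.606 × 36.69% / 21.04% = 1.0568
β_Paxton = 0.610 × 51.43% / 21.04% = 1.4911
β_P = Σ w_i β_i = 0.16×0.5741 + 0.30×0.2103 + 0.22×1.8115 + 0.26×1.0568 + 0.06×1.4911 = 0.9177

0.918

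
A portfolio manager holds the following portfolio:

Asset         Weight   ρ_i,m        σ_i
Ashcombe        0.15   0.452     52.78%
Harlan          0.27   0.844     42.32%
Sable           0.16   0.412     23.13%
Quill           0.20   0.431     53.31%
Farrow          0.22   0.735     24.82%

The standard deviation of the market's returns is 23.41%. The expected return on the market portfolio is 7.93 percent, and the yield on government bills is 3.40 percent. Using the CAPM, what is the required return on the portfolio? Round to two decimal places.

7.92%

β_Ashcombe = 0.452 × 52.78% / 23.41% = 1.0191
β_Harlan = 0.844 × 42.32% / 23.41% = 1.5258
β_Sable = 0.412 × 23.13% / 23.41% = 0.4071
β_Quill = 0.431 × 53.31% / 23.41% = 0.9815
β_Farrow = 0.735 × 24.82% / 23.41% = 0.7793
β_P = Σ w_i β_i = 0.15×1.0191 + 0.27×1.5258 + 0.16×0.4071 + 0.20×0.9815 + 0.22×0.7793 = 0.9977
MRP = 7.93% − 3.40% = 4.53%
E(R_P) = R_f + β_P × MRP = 3.40% + 0.9977 × 4.53% = 7.92%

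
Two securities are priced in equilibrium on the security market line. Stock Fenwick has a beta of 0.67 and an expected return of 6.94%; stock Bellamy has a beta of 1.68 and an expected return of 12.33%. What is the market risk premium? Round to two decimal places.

5.34%

Both satisfy E(R) = R_f + β·MRP, so the slope of the SML is
MRP = (12.33% − 6.94%) / (1.68 − 0.67) = 5.39% / 1.01 = 5.3366%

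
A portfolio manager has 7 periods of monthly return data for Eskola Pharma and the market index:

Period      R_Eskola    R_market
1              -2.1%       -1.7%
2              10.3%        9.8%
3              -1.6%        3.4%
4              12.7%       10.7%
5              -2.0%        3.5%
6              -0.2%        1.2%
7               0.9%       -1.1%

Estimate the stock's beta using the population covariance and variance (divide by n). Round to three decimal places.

Mean R_i = (-2.1 + 10.3 − 1.6 + 12.7 − 2.0 − 0.2 + 0.9) / 7 = 2.5714%
Mean R_m = (-1.7 + 9.8 + 3.4 + 10.7 + 3.5 + 1.2 − 1.1) / 7 = 3.6857%
Σ(R_i − R̄_i)(R_m − R̄_m) = 160.3871  ⇒  Cov = 160.3871 / 7 = 22.9124
Σ(R_m − R̄_m)² = 144.7886  ⇒  Var(R_m) = 144.7886 / 7 = 20.6841
β = Cov / Var(R_m) = 22.9124 / 20.6841 = 1.1077

1.108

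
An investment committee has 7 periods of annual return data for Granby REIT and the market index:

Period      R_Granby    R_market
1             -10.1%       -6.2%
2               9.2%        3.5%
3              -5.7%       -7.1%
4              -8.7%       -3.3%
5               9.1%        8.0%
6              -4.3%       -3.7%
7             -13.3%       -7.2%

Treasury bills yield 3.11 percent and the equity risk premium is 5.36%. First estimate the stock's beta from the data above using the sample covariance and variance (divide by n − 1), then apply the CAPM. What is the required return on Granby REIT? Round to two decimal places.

10.80%

Mean R_i = (-10.1 + 9.2 − 5.7 − 8.7 + 9.1 − 4.3 − 13.3) / 7 = -3.4000%
Mean R_m = (-6.2 + 3.5 − 7.1 − 3.3 + 8.0 − 3.7 − 7.2) / 7 = -2.2857%
Σ(R_i − R̄_i)(R_m − R̄_m) = 294.0700  ⇒  Cov = 294.0700 / 6 = 49.0117
Σ(R_m − R̄_m)² = 204.9486  ⇒  Var(R_m) = 204.9486 / 6 = 34.1581
β = Cov / Var(R_m) = 49.0117 / 34.1581 = 1.4348
E(R) = R_f + β × MRP = 3.11% + 1.4348 × 5.36% = 10.80%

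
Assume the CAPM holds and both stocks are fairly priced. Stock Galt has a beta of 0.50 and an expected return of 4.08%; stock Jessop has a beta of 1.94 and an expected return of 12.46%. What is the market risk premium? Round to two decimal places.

5.82%

Both satisfy E(R) = R_f + β·MRP, so the slope of the SML is
MRP = (12.46% − 4.08%) / (1.94 − 0.50) = 8.38% / 1.44 = 5.8194%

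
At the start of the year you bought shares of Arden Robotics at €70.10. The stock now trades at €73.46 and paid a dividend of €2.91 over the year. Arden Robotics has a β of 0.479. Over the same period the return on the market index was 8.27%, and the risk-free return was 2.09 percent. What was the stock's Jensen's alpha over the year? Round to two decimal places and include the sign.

+3.89%

Realised HPR = (P1 + D1 − P0) / P0 = (73.46 + 2.91 − 70.10) / 70.10 = 6.27 / 70.10 = 8.9444%
MRP = 8.27% − 2.09% = 6.18%
CAPM required = R_f + β·MRP = 2.09% + 0.479 × 6.18% = 5.05022%
α = realised − required = 8.9444% − 5.05022% = +3.89%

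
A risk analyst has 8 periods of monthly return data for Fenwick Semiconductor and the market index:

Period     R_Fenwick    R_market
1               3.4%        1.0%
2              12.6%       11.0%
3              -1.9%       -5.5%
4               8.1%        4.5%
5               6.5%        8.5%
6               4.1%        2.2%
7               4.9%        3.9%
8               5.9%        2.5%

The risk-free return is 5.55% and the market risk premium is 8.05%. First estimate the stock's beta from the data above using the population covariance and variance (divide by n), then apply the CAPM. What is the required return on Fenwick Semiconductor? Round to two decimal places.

11.80%

Mean R_i = (3.4 + 12.6 − 1.9 + 8.1 + 6.5 + 4.1 + 4.9 + 5.9) / 8 = 5.4500%
Mean R_m = (1.0 + 11.0 − 5.5 + 4.5 + 8.5 + 2.2 + 3.9 + 2.5) / 8 = 3.5125%
Σ(R_i − R̄_i)(R_m − R̄_m) = 133.8850  ⇒  Cov = 133.8850 / 8 = 16.7356
Σ(R_m − R̄_m)² = 172.3488  ⇒  Var(R_m) = 172.3488 / 8 = 21.5436
β = Cov / Var(R_m) = 16.7356 / 21.5436 = 0.7768
E(R) = R_f + β × MRP = 5.55% + 0.7768 × 8.05% = 11.80%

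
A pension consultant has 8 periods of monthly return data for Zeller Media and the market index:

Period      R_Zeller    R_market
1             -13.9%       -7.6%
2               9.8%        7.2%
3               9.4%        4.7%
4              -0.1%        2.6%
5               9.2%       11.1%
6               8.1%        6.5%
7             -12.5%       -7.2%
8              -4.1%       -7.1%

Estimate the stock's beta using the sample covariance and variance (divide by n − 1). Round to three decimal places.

Mean R_i = (-13.9 + 9.8 + 9.4 − 0.1 + 9.2 + 8.1 − 12.5 − 4.1) / 8 = 0.7375%
Mean R_m = (-7.6 + 7.2 + 4.7 + 2.6 + 11.1 + 6.5 − 7.2 − 7.1) / 8 = 1.2750%
Σ(R_i − R̄_i)(R_m − R̄_m) = 486.4775  ⇒  Cov = 486.4775 / 7 = 69.4968
Σ(R_m − R̄_m)² = 393.1550  ⇒  Var(R_m) = 393.1550 / 7 = 56.1650
β = Cov / Var(R_m) = 69.4968 / 56.1650 = 1.2374

1.237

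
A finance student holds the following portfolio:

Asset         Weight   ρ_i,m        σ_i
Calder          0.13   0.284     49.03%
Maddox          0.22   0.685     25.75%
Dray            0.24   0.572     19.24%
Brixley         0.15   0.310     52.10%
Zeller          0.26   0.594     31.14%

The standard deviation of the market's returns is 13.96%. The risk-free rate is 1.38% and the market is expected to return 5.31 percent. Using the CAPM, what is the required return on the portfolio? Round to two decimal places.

5.76%

β_Calder = 0.284 × 49.03% / 13.96% = 0.9975
β_Maddox = 0.685 × 25.75% / 13.96% = 1.2635
β_Dray = 0.572 × 19.24% / 13.96% = 0.7883
β_Brixley = 0.310 × 52.10% / 13.96% = 1.1569
β_Zeller = 0.594 × 31.14% / 13.96% = 1.3250
β_P = Σ w_i β_i = 0.13×0.9975 + 0.22×1.2635 + 0.24×0.7883 + 0.15×1.1569 + 0.26×1.3250 = 1.1149
MRP = 5.31% − 1.38% = 3.93%
E(R_P) = R_f + β_P × MRP = 1.38% + 1.1149 × 3.93% = 5.76%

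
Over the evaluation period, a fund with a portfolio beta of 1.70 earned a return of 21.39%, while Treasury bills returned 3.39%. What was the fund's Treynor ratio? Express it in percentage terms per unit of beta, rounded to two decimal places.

Treynor = (R_P − R_f) / β_P = (21.39% − 3.39%) / 1.7000 = 18.00% / 1.7000 = 10.59%

10.59%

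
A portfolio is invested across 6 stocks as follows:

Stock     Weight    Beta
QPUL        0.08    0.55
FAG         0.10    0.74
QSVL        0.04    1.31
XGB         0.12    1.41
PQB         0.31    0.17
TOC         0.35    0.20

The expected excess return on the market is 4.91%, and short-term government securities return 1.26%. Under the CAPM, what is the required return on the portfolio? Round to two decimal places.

β_P = Σ w_i β_i = 0.08×0.55 + 0.10×0.74 + 0.04×1.31 + 0.12×1.41 + 0.31×0.17 + 0.35×0.20 = 0.4623
E(R_P) = R_f + β_P × MRP = 1.26% + 0.4623 × 4.91% = 3.53%

3.53%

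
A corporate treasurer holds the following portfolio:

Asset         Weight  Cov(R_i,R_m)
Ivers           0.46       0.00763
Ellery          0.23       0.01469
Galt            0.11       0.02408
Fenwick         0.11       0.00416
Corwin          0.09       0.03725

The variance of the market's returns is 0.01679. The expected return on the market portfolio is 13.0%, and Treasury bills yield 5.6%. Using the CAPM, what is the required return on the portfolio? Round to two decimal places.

11.48%

β_Ivers = 0.00763 / 0.01679 = 0.4544
β_Ellery = 0.01469 / 0.01679 = 0.8749
β_Galt = 0.02408 / 0.01679 = 1.4342
β_Fenwick = 0.00416 / 0.01679 = 0.2478
β_Corwin = 0.03725 / 0.01679 = 2.2186
β_P = Σ w_i β_i = 0.46×0.4544 + 0.23×0.8749 + 0.11×1.4342 + 0.11×0.2478 + 0.09×2.2186 = 0.7949
MRP = 13.0% − 5.6% = 7.40%
E(R_P) = R_f + β_P × MRP = 5.6% + 0.7949 × 7.4% = 11.48%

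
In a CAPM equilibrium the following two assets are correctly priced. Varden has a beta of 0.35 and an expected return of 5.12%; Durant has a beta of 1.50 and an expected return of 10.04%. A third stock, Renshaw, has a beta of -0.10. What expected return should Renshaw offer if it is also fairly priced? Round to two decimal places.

MRP (SML slope) = (10.04% − 5.12%) / (1.50 − 0.35) = 4.92% / 1.15 = 4.2783%
R_f (intercept) = 5.12% − 0.35 × 4.2783% = 3.6226%
E(R_Renshaw) = R_f + β × MRP = 3.6226% + -0.10 × 4.2783% = 3.19%

3.19%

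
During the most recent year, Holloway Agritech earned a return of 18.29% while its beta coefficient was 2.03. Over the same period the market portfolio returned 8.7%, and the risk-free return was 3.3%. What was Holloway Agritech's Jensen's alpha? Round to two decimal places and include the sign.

Market excess return = 8.7% − 3.3% = 5.40%
CAPM benchmark = R_f + β(R_m − R_f) = 3.3% + 2.03 × 5.4% = 14.2620%
α = actual − benchmark = 18.29% − 14.2620% = +4.03%

+4.03%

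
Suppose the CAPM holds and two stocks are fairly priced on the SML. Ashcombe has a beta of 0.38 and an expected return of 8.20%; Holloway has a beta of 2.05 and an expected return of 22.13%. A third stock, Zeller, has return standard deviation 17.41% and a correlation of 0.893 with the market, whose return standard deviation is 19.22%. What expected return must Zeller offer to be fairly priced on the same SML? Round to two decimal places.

MRP = (22.13% − 8.20%) / (2.05 − 0.38) = 8.3413%
R_f = 8.20% − 0.38 × 8.3413% = 5.0303%
β_Zeller = ρ·σ_i/σ_m = 0.893 × 17.41 / 19.22 = 0.8089
E(R_Zeller) = R_f + β × MRP = 5.0303% + 0.8089 × 8.3413% = 11.78%

11.78%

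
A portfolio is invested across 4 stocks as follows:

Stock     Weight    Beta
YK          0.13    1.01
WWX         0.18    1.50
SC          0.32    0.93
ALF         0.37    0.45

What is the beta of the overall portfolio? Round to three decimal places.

β_P = Σ w_i β_i = 0.13×1.01 + 0.18×1.50 + 0.32×0.93 + 0.37×0.45 = 0.8654

0.865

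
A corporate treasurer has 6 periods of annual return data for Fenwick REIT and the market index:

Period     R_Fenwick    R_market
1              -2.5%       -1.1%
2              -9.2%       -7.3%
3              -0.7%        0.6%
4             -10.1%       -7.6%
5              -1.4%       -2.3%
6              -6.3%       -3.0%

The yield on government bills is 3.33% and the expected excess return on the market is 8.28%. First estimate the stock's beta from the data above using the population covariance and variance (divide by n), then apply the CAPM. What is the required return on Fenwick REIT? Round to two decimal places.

12.91%

Mean R_i = (-2.5 − 9.2 − 0.7 − 10.1 − 1.4 − 6.3) / 6 = -5.0333%
Mean R_m = (-1.1 − 7.3 + 0.6 − 7.6 − 2.3 − 3.0) / 6 = -3.4500%
Σ(R_i − R̄_i)(R_m − R̄_m) = 64.1800  ⇒  Cov = 64.1800 / 6 = 10.6967
Σ(R_m − R̄_m)² = 55.4950  ⇒  Var(R_m) = 55.4950 / 6 = 9.2492
β = Cov / Var(R_m) = 10.6967 / 9.2492 = 1.1565
E(R) = R_f + β × MRP = 3.33% + 1.1565 × 8.28% = 12.91%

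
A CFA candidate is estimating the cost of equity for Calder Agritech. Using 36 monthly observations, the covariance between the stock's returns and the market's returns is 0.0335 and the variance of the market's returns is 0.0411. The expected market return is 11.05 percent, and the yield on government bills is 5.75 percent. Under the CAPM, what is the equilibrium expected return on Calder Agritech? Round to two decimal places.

10.07%

β = Cov(R_i, R_m) / Var(R_m) = 0.0335 / 0.0411 = 0.8151
MRP = 11.05% − 5.75% = 5.30%
E(R) = R_f + β × MRP = 5.75% + 0.8151 × 5.30% = 10.07%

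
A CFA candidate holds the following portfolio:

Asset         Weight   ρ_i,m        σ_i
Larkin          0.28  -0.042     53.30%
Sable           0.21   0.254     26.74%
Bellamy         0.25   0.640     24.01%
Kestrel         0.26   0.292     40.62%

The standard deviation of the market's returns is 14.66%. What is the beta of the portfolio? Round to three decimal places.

β_Larkin = -0.042 × 53.30% / 14.66% = -0.1527
β_Sable = 0.254 × 26.74% / 14.66% = 0.4633
β_Bellamy = 0.640 × 24.01% / 14.66% = 1.0482
β_Kestrel = 0.292 × 40.62% / 14.66% = 0.8091
β_P = Σ w_i β_i = 0.28×-0.1527 + 0.21×0.4633 + 0.25×1.0482 + 0.26×0.8091 = 0.5270

0.527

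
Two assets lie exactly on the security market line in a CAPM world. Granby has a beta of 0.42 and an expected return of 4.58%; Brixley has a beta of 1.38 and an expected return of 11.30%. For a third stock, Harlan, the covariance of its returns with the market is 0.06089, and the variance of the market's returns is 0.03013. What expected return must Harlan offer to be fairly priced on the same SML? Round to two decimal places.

MRP = (11.30% − 4.58%) / (1.38 − 0.42) = 7.0000%
R_f = 4.58% − 0.42 × 7.0000% = 1.6400%
β_Harlan = Cov / Var(R_m) = 0.06089 / 0.03013 = 2.0209
E(R_Harlan) = R_f + β × MRP = 1.6400% + 2.0209 × 7.0000% = 15.79%

15.79%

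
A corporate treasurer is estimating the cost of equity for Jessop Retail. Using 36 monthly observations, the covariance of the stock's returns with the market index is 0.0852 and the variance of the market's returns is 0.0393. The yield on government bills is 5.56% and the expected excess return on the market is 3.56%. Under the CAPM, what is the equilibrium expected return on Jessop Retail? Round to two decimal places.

β = Cov(R_i, R_m) / Var(R_m) = 0.0852 / 0.0393 = 2.1679
E(R) = R_f + β × MRP = 5.56% + 2.1679 × 3.56% = 13.28%

13.28%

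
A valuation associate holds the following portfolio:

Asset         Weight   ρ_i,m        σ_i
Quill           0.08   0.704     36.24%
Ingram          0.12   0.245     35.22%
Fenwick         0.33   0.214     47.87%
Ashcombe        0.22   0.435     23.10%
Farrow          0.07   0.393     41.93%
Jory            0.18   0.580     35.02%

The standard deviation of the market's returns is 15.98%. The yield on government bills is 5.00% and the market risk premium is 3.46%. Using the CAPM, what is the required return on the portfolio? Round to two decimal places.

7.92%

β_Quill = 0.704 × 36.24% / 15.98% = 1.5966
β_Ingram = 0.245 × 35.22% / 15.98% = 0.5400
β_Fenwick = 0.214 × 47.87% / 15.98% = 0.6411
β_Ashcombe = 0.435 × 23.10% / 15.98% = 0.6288
β_Farrow = 0.393 × 41.93% / 15.98% = 1.0312
β_Jory = 0.580 × 35.02% / 15.98% = 1.2711
β_P = Σ w_i β_i = 0.08×1.5966 + 0.12×0.5400 + 0.33×0.6411 + 0.22×0.6288 + 0.07×1.0312 + 0.18×1.2711 = 0.8434
E(R_P) = R_f + β_P × MRP = 5.00% + 0.8434 × 3.46% = 7.92%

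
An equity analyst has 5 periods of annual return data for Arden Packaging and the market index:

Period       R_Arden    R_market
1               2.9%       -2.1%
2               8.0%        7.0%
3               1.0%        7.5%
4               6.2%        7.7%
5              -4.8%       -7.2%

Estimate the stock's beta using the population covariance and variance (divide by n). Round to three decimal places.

Mean R_i = (2.9 + 8.0 + 1.0 + 6.2 − 4.8) / 5 = 2.6600%
Mean R_m = (-2.1 + 7.0 + 7.5 + 7.7 − 7.2) / 5 = 2.5800%
Σ(R_i − R̄_i)(R_m − R̄_m) = 105.3960  ⇒  Cov = 105.3960 / 5 = 21.0792
Σ(R_m − R̄_m)² = 187.5080  ⇒  Var(R_m) = 187.5080 / 5 = 37.5016
β = Cov / Var(R_m) = 21.0792 / 37.5016 = 0.5621

0.562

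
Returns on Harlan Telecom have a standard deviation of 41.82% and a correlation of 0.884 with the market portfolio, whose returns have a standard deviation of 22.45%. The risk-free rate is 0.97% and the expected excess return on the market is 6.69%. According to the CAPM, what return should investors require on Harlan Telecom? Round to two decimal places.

β = ρ × σ_i / σ_m = 0.884 × 41.82% / 22.45% = 1.6467
E(R) = 0.97% + 1.6467 × 6.69% = 11.99%

11.99%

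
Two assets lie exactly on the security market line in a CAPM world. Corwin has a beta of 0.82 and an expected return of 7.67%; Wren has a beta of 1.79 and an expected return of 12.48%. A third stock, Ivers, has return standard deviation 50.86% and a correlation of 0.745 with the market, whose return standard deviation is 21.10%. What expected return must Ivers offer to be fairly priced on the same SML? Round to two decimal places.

12.51%

MRP = (12.48% − 7.67%) / (1.79 − 0.82) = 4.9588%
R_f = 7.67% − 0.82 × 4.9588% = 3.6038%
β_Ivers = ρ·σ_i/σ_m = 0.745 × 50.86 / 21.10 = 1.7958
E(R_Ivers) = R_f + β × MRP = 3.6038% + 1.7958 × 4.9588% = 12.51%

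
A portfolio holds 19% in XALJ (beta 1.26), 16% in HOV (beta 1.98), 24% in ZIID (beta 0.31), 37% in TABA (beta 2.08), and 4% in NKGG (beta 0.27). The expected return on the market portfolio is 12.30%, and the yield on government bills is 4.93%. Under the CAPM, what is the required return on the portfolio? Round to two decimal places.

15.33%

β_P = Σ w_i β_i = 0.19×1.26 + 0.16×1.98 + 0.24×0.31 + 0.37×2.08 + 0.04×0.27 = 1.4110
MRP = 12.30% − 4.93% = 7.37%
E(R_P) = R_f + β_P × MRP = 4.93% + 1.4110 × 7.37% = 15.33%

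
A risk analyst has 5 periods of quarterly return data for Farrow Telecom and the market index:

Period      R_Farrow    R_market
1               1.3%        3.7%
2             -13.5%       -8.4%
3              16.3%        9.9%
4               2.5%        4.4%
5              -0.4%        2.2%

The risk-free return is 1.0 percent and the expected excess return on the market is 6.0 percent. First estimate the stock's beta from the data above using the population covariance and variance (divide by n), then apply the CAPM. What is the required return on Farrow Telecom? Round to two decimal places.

10.24%

Mean R_i = (1.3 − 13.5 + 16.3 + 2.5 − 0.4) / 5 = 1.2400%
Mean R_m = (3.7 − 8.4 + 9.9 + 4.4 + 2.2) / 5 = 2.3600%
Σ(R_i − R̄_i)(R_m − R̄_m) = 275.0680  ⇒  Cov = 275.0680 / 5 = 55.0136
Σ(R_m − R̄_m)² = 178.6120  ⇒  Var(R_m) = 178.6120 / 5 = 35.7224
β = Cov / Var(R_m) = 55.0136 / 35.7224 = 1.5400
E(R) = R_f + β × MRP = 1.0% + 1.5400 × 6.0% = 10.24%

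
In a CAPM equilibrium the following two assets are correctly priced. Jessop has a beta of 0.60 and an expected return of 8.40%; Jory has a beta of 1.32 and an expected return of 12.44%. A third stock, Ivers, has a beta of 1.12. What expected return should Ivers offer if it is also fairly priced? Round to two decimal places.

MRP (SML slope) = (12.44% − 8.40%) / (1.32 − 0.60) = 4.04% / 0.72 = 5.6111%
R_f (intercept) = 8.40% − 0.60 × 5.6111% = 5.0333%
E(R_Ivers) = R_f + β × MRP = 5.0333% + 1.12 × 5.6111% = 11.32%

11.32%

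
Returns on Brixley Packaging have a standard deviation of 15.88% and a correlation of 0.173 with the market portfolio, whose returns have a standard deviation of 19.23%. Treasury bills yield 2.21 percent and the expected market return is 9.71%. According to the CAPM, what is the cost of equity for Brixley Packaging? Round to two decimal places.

3.28%

β = ρ × σ_i / σ_m = 0.173 × 15.88% / 19.23% = 0.1429
MRP = 9.71% − 2.21% = 7.50%
E(R) = 2.21% + 0.1429 × 7.50% = 3.28%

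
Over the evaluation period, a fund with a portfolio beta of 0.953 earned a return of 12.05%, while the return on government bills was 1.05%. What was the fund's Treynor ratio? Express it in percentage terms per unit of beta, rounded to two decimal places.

11.54%

Treynor = (R_P − R_f) / β_P = (12.05% − 1.05%) / 0.9530 = 11.00% / 0.9530 = 11.54%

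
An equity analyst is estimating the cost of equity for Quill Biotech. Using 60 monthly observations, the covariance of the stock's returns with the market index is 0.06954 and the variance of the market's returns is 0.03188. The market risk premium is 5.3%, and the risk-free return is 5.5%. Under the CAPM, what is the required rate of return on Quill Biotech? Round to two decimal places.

β = Cov(R_i, R_m) / Var(R_m) = 0.06954 / 0.03188 = 2.1813
E(R) = R_f + β × MRP = 5.5% + 2.1813 × 5.3% = 17.06%

17.06%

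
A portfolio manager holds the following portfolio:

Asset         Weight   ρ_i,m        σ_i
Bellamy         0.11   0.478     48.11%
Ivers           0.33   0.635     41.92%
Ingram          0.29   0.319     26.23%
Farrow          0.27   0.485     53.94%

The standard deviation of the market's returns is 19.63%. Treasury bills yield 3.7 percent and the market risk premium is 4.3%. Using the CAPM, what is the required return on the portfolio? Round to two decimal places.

β_Bellamy = 0.478 × 48.11% / 19.63% = 1.1715
β_Ivers = 0.635 × 41.92% / 19.63% = 1.3560
β_Ingram = 0.319 × 26.23% / 19.63% = 0.4263
β_Farrow = 0.485 × 53.94% / 19.63% = 1.3327
β_P = Σ w_i β_i = 0.11×1.1715 + 0.33×1.3560 + 0.29×0.4263 + 0.27×1.3327 = 1.0598
E(R_P) = R_f + β_P × MRP = 3.7% + 1.0598 × 4.3% = 8.26%

8.26%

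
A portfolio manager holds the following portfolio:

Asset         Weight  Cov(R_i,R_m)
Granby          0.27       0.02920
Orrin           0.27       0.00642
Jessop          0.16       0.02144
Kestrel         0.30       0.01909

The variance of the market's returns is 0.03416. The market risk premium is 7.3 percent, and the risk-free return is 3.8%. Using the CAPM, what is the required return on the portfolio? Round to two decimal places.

7.81%

β_Granby = 0.02920 / 0.03416 = 0.8548
β_Orrin = 0.00642 / 0.03416 = 0.1879
β_Jessop = 0.02144 / 0.03416 = 0.6276
β_Kestrel = 0.01909 / 0.03416 = 0.5588
β_P = Σ w_i β_i = 0.27×0.8548 + 0.27×0.1879 + 0.16×0.6276 + 0.30×0.5588 = 0.5496
E(R_P) = R_f + β_P × MRP = 3.8% + 0.5496 × 7.3% = 7.81%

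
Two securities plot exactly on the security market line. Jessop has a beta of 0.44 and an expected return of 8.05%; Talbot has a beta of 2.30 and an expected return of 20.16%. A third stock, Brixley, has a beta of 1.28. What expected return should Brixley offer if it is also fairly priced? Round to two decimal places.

MRP (SML slope) = (20.16% − 8.05%) / (2.30 − 0.44) = 12.11% / 1.86 = 6.5108%
R_f (intercept) = 8.05% − 0.44 × 6.5108% = 5.1852%
E(R_Brixley) = R_f + β × MRP = 5.1852% + 1.28 × 6.5108% = 13.52%

13.52%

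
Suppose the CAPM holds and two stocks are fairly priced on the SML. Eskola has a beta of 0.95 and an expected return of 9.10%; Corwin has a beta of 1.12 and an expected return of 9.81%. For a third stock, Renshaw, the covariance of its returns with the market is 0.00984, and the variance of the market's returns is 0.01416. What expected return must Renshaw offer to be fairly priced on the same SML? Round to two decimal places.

MRP = (9.81% − 9.10%) / (1.12 − 0.95) = 4.1765%
R_f = 9.10% − 0.95 × 4.1765% = 5.1323%
β_Renshaw = Cov / Var(R_m) = 0.00984 / 0.01416 = 0.6949
E(R_Renshaw) = R_f + β × MRP = 5.1323% + 0.6949 × 4.1765% = 8.03%

8.03%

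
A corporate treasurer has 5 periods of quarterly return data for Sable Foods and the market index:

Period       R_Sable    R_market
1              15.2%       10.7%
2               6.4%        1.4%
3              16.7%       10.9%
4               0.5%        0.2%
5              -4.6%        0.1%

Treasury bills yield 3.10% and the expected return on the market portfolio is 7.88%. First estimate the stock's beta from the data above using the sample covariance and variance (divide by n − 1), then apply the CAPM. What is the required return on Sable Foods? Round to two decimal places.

Mean R_i = (15.2 + 6.4 + 16.7 + 0.5 − 4.6) / 5 = 6.8400%
Mean R_m = (10.7 + 1.4 + 10.9 + 0.2 + 0.1) / 5 = 4.6600%
Σ(R_i − R̄_i)(R_m − R̄_m) = 193.8980  ⇒  Cov = 193.8980 / 4 = 48.4745
Σ(R_m − R̄_m)² = 126.7320  ⇒  Var(R_m) = 126.7320 / 4 = 31.6830
β = Cov / Var(R_m) = 48.4745 / 31.6830 = 1.5300
MRP = 7.88% − 3.10% = 4.78%
E(R) = R_f + β × MRP = 3.10% + 1.5300 × 4.78% = 10.41%

10.41%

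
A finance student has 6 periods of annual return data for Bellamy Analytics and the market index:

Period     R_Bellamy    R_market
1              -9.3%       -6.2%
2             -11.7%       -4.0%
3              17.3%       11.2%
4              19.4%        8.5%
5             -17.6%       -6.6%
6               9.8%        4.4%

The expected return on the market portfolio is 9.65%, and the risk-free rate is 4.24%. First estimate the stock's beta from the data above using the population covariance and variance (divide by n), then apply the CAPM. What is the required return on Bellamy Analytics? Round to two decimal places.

Mean R_i = (-9.3 − 11.7 + 17.3 + 19.4 − 17.6 + 9.8) / 6 = 1.3167%
Mean R_m = (-6.2 − 4.0 + 11.2 + 8.5 − 6.6 + 4.4) / 6 = 1.2167%
Σ(R_i − R̄_i)(R_m − R̄_m) = 612.7883  ⇒  Cov = 612.7883 / 6 = 102.1314
Σ(R_m − R̄_m)² = 306.1683  ⇒  Var(R_m) = 306.1683 / 6 = 51.0281
β = Cov / Var(R_m) = 102.1314 / 51.0281 = 2.0015
MRP = 9.65% − 4.24% = 5.41%
E(R) = R_f + β × MRP = 4.24% + 2.0015 × 5.41% = 15.07%

15.07%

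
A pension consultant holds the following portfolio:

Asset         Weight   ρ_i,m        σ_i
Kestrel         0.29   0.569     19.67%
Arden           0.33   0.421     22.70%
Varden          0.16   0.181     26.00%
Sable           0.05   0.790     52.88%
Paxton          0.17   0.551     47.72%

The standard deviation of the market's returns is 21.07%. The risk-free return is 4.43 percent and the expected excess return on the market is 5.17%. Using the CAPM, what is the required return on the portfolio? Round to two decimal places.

7.79%

β_Kestrel = 0.569 × 19.67% / 21.07% = 0.5312
β_Arden = 0.421 × 22.70% / 21.07% = 0.4536
β_Varden = 0.181 × 26.00% / 21.07% = 0.2234
β_Sable = 0.790 × 52.88% / 21.07% = 1.9827
β_Paxton = 0.551 × 47.72% / 21.07% = 1.2479
β_P = Σ w_i β_i = 0.29×0.5312 + 0.33×0.4536 + 0.16×0.2234 + 0.05×1.9827 + 0.17×1.2479 = 0.6508
E(R_P) = R_f + β_P × MRP = 4.43% + 0.6508 × 5.17% = 7.79%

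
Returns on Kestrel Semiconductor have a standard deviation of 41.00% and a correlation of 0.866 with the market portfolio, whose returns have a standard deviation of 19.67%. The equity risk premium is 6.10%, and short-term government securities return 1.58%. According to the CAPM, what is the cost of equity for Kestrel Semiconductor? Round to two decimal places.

β = ρ × σ_i / σ_m = 0.866 × 41.00% / 19.67% = 1.8051
E(R) = 1.58% + 1.8051 × 6.10% = 12.59%

12.59%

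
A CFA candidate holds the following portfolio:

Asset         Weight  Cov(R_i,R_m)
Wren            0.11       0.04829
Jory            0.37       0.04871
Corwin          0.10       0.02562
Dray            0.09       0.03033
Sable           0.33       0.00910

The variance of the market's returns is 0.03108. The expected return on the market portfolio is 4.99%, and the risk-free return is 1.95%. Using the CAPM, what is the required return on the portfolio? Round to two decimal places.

β_Wren = 0.04829 / 0.03108 = 1.5537
β_Jory = 0.04871 / 0.03108 = 1.5672
β_Corwin = 0.02562 / 0.03108 = 0.8243
β_Dray = 0.03033 / 0.03108 = 0.9759
β_Sable = 0.00910 / 0.03108 = 0.2928
β_P = Σ w_i β_i = 0.11×1.5537 + 0.37×1.5672 + 0.10×0.8243 + 0.09×0.9759 + 0.33×0.2928 = 1.0177
MRP = 4.99% − 1.95% = 3.04%
E(R_P) = R_f + β_P × MRP = 1.95% + 1.0177 × 3.04% = 5.04%

5.04%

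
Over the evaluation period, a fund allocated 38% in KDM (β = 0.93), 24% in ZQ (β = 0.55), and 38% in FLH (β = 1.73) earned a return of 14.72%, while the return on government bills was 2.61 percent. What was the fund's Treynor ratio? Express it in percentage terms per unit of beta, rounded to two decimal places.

β_P = 0.38×0.93 + 0.24×0.55 + 0.38×1.73 = 1.1428
Treynor = (R_P − R_f) / β_P = (14.72% − 2.61%) / 1.1428 = 12.11% / 1.1428 = 10.60%

10.60%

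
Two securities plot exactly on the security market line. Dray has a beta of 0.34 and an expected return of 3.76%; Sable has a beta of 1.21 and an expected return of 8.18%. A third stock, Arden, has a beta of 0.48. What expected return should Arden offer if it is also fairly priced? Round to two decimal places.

4.47%

MRP (SML slope) = (8.18% − 3.76%) / (1.21 − 0.34) = 4.42% / 0.87 = 5.0805%
R_f (intercept) = 3.76% − 0.34 × 5.0805% = 2.0326%
E(R_Arden) = R_f + β × MRP = 2.0326% + 0.48 × 5.0805% = 4.47%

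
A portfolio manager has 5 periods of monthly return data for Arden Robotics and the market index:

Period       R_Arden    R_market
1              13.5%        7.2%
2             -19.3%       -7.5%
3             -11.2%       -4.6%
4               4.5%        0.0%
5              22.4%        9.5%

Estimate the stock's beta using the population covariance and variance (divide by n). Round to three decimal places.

Mean R_i = (13.5 − 19.3 − 11.2 + 4.5 + 22.4) / 5 = 1.9800%
Mean R_m = (7.2 − 7.5 − 4.6 + 0.0 + 9.5) / 5 = 0.9200%
Σ(R_i − R̄_i)(R_m − R̄_m) = 497.1620  ⇒  Cov = 497.1620 / 5 = 99.4324
Σ(R_m − R̄_m)² = 215.2680  ⇒  Var(R_m) = 215.2680 / 5 = 43.0536
β = Cov / Var(R_m) = 99.4324 / 43.0536 = 2.3095

2.310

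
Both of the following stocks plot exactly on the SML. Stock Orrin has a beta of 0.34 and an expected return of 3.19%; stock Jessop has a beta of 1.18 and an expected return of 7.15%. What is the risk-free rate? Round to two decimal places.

Both satisfy E(R) = R_f + β·MRP, so the slope of the SML is
MRP = (7.15% − 3.19%) / (1.18 − 0.34) = 3.96% / 0.84 = 4.7143%
R_f = E(R_Orrin) − β_Orrin·MRP = 3.19% − 0.34 × 4.7143% = 1.5871%

1.59%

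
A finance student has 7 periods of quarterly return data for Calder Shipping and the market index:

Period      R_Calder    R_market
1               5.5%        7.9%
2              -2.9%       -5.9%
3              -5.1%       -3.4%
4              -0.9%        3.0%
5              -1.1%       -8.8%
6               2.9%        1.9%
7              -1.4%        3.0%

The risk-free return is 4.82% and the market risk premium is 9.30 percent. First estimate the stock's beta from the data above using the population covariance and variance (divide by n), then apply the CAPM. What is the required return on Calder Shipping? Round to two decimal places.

8.65%

Mean R_i = (5.5 − 2.9 − 5.1 − 0.9 − 1.1 + 2.9 − 1.4) / 7 = -0.4286%
Mean R_m = (7.9 − 5.9 − 3.4 + 3.0 − 8.8 + 1.9 + 3.0) / 7 = -0.3286%
Σ(R_i − R̄_i)(R_m − R̄_m) = 85.2043  ⇒  Cov = 85.2043 / 7 = 12.1720
Σ(R_m − R̄_m)² = 207.0743  ⇒  Var(R_m) = 207.0743 / 7 = 29.5820
β = Cov / Var(R_m) = 12.1720 / 29.5820 = 0.4115
E(R) = R_f + β × MRP = 4.82% + 0.4115 × 9.30% = 8.65%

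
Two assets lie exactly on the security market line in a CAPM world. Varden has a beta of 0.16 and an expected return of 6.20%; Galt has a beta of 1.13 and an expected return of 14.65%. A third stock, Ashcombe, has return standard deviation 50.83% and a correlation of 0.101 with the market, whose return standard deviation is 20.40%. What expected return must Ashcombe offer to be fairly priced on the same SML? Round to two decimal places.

MRP = (14.65% − 6.20%) / (1.13 − 0.16) = 8.7113%
R_f = 6.20% − 0.16 × 8.7113% = 4.8062%
β_Ashcombe = ρ·σ_i/σ_m = 0.101 × 50.83 / 20.40 = 0.2517
E(R_Ashcombe) = R_f + β × MRP = 4.8062% + 0.2517 × 8.7113% = 7.00%

7.00%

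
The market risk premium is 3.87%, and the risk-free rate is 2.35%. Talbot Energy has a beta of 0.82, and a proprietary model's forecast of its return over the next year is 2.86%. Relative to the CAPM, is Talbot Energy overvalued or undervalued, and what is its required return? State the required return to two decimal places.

Overvalued; required return 5.52%

Required return = R_f + β·MRP = 2.35% + 0.82 × 3.87% = 5.52%
Forecast 2.86% < required 5.52% → the stock plots below the SML → overvalued.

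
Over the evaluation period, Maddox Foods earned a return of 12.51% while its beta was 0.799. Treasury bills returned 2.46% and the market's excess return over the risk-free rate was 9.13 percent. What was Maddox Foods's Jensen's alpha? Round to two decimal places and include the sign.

+2.76%

CAPM benchmark = R_f + β(R_m − R_f) = 2.46% + 0.799 × 9.13% = 9.75487%
α = actual − benchmark = 12.51% − 9.75487% = +2.76%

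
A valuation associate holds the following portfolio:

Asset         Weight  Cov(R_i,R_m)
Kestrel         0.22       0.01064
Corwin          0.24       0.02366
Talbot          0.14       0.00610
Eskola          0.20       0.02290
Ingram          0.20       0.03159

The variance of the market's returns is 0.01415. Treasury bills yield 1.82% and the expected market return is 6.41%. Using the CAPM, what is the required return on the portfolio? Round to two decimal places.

8.23%

β_Kestrel = 0.01064 / 0.01415 = 0.7519
β_Corwin = 0.02366 / 0.01415 = 1.6721
β_Talbot = 0.00610 / 0.01415 = 0.4311
β_Eskola = 0.02290 / 0.01415 = 1.6184
β_Ingram = 0.03159 / 0.01415 = 2.2325
β_P = Σ w_i β_i = 0.22×0.7519 + 0.24×1.6721 + 0.14×0.4311 + 0.20×1.6184 + 0.20×2.2325 = 1.3973
MRP = 6.41% − 1.82% = 4.59%
E(R_P) = R_f + β_P × MRP = 1.82% + 1.3973 × 4.59% = 8.23%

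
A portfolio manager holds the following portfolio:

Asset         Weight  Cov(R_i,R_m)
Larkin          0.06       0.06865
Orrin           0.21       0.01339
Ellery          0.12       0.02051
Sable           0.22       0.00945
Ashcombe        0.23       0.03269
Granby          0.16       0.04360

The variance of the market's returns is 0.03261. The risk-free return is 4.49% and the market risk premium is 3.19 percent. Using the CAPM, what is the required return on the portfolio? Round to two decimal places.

β_Larkin = 0.06865 / 0.03261 = 2.1052
β_Orrin = 0.01339 / 0.03261 = 0.4106
β_Ellery = 0.02051 / 0.03261 = 0.6289
β_Sable = 0.00945 / 0.03261 = 0.2898
β_Ashcombe = 0.03269 / 0.03261 = 1.0025
β_Granby = 0.04360 / 0.03261 = 1.3370
β_P = Σ w_i β_i = 0.06×2.1052 + 0.21×0.4106 + 0.12×0.6289 + 0.22×0.2898 + 0.23×1.0025 + 0.16×1.3370 = 0.7963
E(R_P) = R_f + β_P × MRP = 4.49% + 0.7963 × 3.19% = 7.03%

7.03%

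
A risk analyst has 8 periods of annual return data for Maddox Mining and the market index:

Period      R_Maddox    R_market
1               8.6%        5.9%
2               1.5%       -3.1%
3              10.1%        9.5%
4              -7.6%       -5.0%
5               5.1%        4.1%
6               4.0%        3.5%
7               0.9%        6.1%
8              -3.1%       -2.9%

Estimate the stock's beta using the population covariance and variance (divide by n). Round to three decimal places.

0.958

Mean R_i = (8.6 + 1.5 + 10.1 − 7.6 + 5.1 + 4.0 + 0.9 − 3.1) / 8 = 2.4375%
Mean R_m = (5.9 − 3.1 + 9.5 − 5.0 + 4.1 + 3.5 + 6.1 − 2.9) / 8 = 2.2625%
Σ(R_i − R̄_i)(R_m − R̄_m) = 185.3113  ⇒  Cov = 185.3113 / 8 = 23.1639
Σ(R_m − R̄_m)² = 193.3988  ⇒  Var(R_m) = 193.3988 / 8 = 24.1749
β = Cov / Var(R_m) = 23.1639 / 24.1749 = 0.9582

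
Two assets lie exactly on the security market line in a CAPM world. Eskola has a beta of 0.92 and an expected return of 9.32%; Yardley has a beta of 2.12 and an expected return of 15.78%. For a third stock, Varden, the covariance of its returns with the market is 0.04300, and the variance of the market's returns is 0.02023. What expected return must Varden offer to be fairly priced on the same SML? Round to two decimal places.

15.81%

MRP = (15.78% − 9.32%) / (2.12 − 0.92) = 5.3833%
R_f = 9.32% − 0.92 × 5.3833% = 4.3674%
β_Varden = Cov / Var(R_m) = 0.04300 / 0.02023 = 2.1256
E(R_Varden) = R_f + β × MRP = 4.3674% + 2.1256 × 5.3833% = 15.81%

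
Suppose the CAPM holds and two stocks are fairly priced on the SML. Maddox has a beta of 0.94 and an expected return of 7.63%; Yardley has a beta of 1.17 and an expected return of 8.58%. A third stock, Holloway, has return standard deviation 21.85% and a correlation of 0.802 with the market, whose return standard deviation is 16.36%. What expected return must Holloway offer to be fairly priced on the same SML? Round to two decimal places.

MRP = (8.58% − 7.63%) / (1.17 − 0.94) = 4.1304%
R_f = 7.63% − 0.94 × 4.1304% = 3.7474%
β_Holloway = ρ·σ_i/σ_m = 0.802 × 21.85 / 16.36 = 1.0711
E(R_Holloway) = R_f + β × MRP = 3.7474% + 1.0711 × 4.1304% = 8.17%

8.17%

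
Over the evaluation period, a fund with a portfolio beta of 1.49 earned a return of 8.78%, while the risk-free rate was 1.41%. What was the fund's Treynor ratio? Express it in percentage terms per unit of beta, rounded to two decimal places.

Treynor = (R_P − R_f) / β_P = (8.78% − 1.41%) / 1.4900 = 7.37% / 1.4900 = 4.95%

4.95%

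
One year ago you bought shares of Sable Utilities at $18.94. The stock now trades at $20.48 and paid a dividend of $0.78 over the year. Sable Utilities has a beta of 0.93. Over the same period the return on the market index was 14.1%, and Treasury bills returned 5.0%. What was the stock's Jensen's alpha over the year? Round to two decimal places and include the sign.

Realised HPR = (P1 + D1 − P0) / P0 = (20.48 + 0.78 − 18.94) / 18.94 = 2.32 / 18.94 = 12.2492%
MRP = 14.1% − 5.0% = 9.10%
CAPM required = R_f + β·MRP = 5.0% + 0.93 × 9.1% = 13.4630%
α = realised − required = 12.2492% − 13.4630% = -1.21%

-1.21%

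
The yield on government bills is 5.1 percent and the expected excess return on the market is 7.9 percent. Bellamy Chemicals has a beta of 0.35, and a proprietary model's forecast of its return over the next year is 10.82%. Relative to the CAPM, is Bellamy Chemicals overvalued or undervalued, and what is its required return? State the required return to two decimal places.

Undervalued; required return 7.87%

Required return = R_f + β·MRP = 5.1% + 0.35 × 7.9% = 7.87%
Forecast 10.82% > required 7.87% → the stock plots above the SML → undervalued.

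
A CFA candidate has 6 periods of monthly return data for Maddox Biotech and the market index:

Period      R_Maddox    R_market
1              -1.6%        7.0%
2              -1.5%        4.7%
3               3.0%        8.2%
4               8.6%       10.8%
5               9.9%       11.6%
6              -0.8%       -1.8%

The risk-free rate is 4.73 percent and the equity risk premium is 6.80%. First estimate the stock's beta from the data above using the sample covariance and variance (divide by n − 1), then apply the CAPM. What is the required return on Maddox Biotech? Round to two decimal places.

Mean R_i = (-1.6 − 1.5 + 3.0 + 8.6 + 9.9 − 0.8) / 6 = 2.9333%
Mean R_m = (7.0 + 4.7 + 8.2 + 10.8 + 11.6 − 1.8) / 6 = 6.7500%
Σ(R_i − R̄_i)(R_m − R̄_m) = 96.7100  ⇒  Cov = 96.7100 / 5 = 19.3420
Σ(R_m − R̄_m)² = 119.3950  ⇒  Var(R_m) = 119.3950 / 5 = 23.8790
β = Cov / Var(R_m) = 19.3420 / 23.8790 = 0.8100
E(R) = R_f + β × MRP = 4.73% + 0.8100 × 6.80% = 10.24%

10.24%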